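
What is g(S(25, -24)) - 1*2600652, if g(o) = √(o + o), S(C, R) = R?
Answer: -2600652 + 4*I*√3 ≈ -2.6007e+6 + 6.9282*I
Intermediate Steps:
g(o) = √2*√o (g(o) = √(2*o) = √2*√o)
g(S(25, -24)) - 1*2600652 = √2*√(-24) - 1*2600652 = √2*(2*I*√6) - 2600652 = 4*I*√3 - 2600652 = -2600652 + 4*I*√3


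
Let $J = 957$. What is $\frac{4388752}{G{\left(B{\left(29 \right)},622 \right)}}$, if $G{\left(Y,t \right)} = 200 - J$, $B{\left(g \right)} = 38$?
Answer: $- \frac{4388752}{757} \approx -5797.6$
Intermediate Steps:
$G{\left(Y,t \right)} = -757$ ($G{\left(Y,t \right)} = 200 - 957 = -757$)
$\frac{4388752}{G{\left(B{\left(29 \right)},622 \right)}} = \frac{4388752}{-757} = 4388752 \left(- \frac{1}{757}\right) = - \frac{4388752}{757}$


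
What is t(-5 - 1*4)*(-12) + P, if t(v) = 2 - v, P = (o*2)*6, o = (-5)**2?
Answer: 168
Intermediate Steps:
o = 25
P = 300 (P = (25*2)*6 = 50*6 = 300)
t(-5 - 1*4)*(-12) + P = (2 - (-5 - 1*4))*(-12) + 300 = (2 - (-5 - 4))*(-12) + 300 = (2 - 1*(-9))*(-12) + 300 = (2 + 9)*(-12) + 300 = 11*(-12) + 300 = -132 + 300 = 168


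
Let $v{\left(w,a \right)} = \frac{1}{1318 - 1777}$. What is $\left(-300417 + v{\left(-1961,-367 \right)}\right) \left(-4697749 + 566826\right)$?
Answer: $\frac{569618772285892}{459} \approx 1.241 \cdot 10^{12}$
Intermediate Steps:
$v{\left(w,a \right)} = - \frac{1}{459}$ ($v{\left(w,a \right)} = \frac{1}{-459} = - \frac{1}{459}$)
$\left(-300417 + v{\left(-1961,-367 \right)}\right) \left(-4697749 + 566826\right) = \left(-300417 - \frac{1}{459}\right) \left(-4697749 + 566826\right) = \left(- \frac{137891404}{459}\right) \left(-4130923\right) = \frac{569618772285892}{459}$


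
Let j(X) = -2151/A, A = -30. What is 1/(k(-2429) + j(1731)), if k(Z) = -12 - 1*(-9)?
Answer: 10/687 ≈ 0.014556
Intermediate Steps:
k(Z) = -3 (k(Z) = -12 + 9 = -3)
j(X) = 717/10 (j(X) = -2151/(-30) = -2151*(-1/30) = 717/10)
1/(k(-2429) + j(1731)) = 1/(-3 + 717/10) = 1/(687/10) = 10/687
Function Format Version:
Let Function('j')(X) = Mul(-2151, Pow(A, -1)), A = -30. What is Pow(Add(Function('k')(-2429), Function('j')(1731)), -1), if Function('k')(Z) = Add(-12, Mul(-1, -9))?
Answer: Rational(10, 687) ≈ 0.014556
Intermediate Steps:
Function('k')(Z) = -3 (Function('k')(Z) = Add(-12, 9) = -3)
Function('j')(X) = Rational(717, 10) (Function('j')(X) = Mul(-2151, Pow(-30, -1)) = Mul(-2151, Rational(-1, 30)) = Rational(717, 10))
Pow(Add(Function('k')(-2429), Function('j')(1731)), -1) = Pow(Add(-3, Rational(717, 10)), -1) = Pow(Rational(687, 10), -1) = Rational(10, 687)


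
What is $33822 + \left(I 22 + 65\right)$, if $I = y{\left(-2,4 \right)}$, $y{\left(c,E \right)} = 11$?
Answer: $34129$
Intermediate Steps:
$I = 11$
$33822 + \left(I 22 + 65\right) = 33822 + \left(11 \cdot 22 + 65\right) = 33822 + \left(242 + 65\right) = 33822 + 307 = 34129$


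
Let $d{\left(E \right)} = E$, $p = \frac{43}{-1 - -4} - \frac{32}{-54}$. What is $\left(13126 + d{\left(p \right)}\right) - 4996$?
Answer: $\frac{219913}{27} \approx 8144.9$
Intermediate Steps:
$p = \frac{403}{27}$ ($p = \frac{43}{-1 + 4} - - \frac{16}{27} = \frac{43}{3} + \frac{16}{27} = \frac{403}{27} \approx 14.926$)
$\left(13126 + d{\left(p \right)}\right) - 4996 = \left(13126 + \frac{403}{27}\right) - 4996 = \frac{354805}{27} - 4996 = \frac{219913}{27}$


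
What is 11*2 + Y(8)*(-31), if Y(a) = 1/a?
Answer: 145/8 ≈ 18.125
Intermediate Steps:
11*2 + Y(8)*(-31) = 11*2 - 31/8 = 22 + (1/8)*(-31) = 22 - 31/8 = 145/8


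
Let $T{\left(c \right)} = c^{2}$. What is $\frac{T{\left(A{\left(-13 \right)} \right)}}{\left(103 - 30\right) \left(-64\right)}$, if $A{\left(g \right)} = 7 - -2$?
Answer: $- \frac{81}{4672} \approx -0.017337$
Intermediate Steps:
$A{\left(g \right)} = 9$ ($A{\left(g \right)} = 7 + 2 = 9$)
$\frac{T{\left(A{\left(-13 \right)} \right)}}{\left(103 - 30\right) \left(-64\right)} = \frac{9^{2}}{\left(103 - 30\right) \left(-64\right)} = \frac{81}{73 \left(-64\right)} = \frac{81}{-4672} = 81 \left(- \frac{1}{4672}\right) = - \frac{81}{4672}$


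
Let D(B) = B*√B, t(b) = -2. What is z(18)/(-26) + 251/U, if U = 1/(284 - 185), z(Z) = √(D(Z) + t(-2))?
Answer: 24849 - √(-2 + 54*√2)/26 ≈ 24849.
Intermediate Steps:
D(B) = B^(3/2)
z(Z) = √(-2 + Z^(3/2)) (z(Z) = √(Z^(3/2) - 2) = √(-2 + Z^(3/2)))
U = 1/99 ≈ 0.010101
z(18)/(-26) + 251/U = √(-2 + 18^(3/2))/(-26) + 251/(1/99) = √(-2 + 54*√2)*(-1/26) + 251*99 = -√(-2 + 54*√2)/26 + 24849 = 24849 - √(-2 + 54*√2)/26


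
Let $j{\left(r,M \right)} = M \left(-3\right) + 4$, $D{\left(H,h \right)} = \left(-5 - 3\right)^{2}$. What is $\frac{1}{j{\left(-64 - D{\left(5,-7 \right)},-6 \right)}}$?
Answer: $\frac{1}{22} \approx 0.045455$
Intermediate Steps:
$D{\left(H,h \right)} = 64$ ($D{\left(H,h \right)} = \left(-8\right)^{2} = 64$)
$j{\left(r,M \right)} = 4 - 3 M$ ($j{\left(r,M \right)} = - 3 M + 4 = 4 - 3 M$)
$\frac{1}{j{\left(-64 - D{\left(5,-7 \right)},-6 \right)}} = \frac{1}{4 - -18} = \frac{1}{4 + 18} = \frac{1}{22}$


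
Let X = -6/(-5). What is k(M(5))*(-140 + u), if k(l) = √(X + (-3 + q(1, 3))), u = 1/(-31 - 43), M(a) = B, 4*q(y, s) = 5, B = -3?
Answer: -10361*I*√55/740 ≈ -103.84*I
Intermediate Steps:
q(y, s) = 5/4 (q(y, s) = (¼)*5 = 5/4)
M(a) = -3
X = 6/5 (X = -6*(-⅕) = 6/5 ≈ 1.2000)
u = -1/74 (u = 1/(-74) = -1/74 ≈ -0.013514)
k(l) = I*√55/10 (k(l) = √(6/5 + (-3 + 5/4)) = √(6/5 - 7/4) = √(-11/20) = I*√55/10)
k(M(5))*(-140 + u) = (I*√55/10)*(-140 - 1/74) = (I*√55/10)*(-10361/74) = -10361*I*√55/740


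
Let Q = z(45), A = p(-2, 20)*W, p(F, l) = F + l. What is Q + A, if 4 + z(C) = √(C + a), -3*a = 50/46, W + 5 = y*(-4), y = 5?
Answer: -454 + 2*√53130/69 ≈ -447.32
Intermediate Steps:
W = -25 (W = -5 + 5*(-4) = -5 - 20 = -25)
a = -25/69 (a = -50/(3*46) = -⅓*25/23 = -25/69 ≈ -0.36232)
A = -450 (A = (-2 + 20)*(-25) = 18*(-25) = -450)
z(C) = -4 + √(-25/69 + C) (z(C) = -4 + √(C - 25/69) = -4 + √(-25/69 + C))
Q = -4 + 2*√53130/69 (Q = -4 + √(-1725 + 4761*45)/69 = -4 + √(-1725 + 214245)/69 = -4 + √212520/69 = -4 + (2*√53130)/69 = -4 + 2*√53130/69 ≈ 2.6811)
Q + A = (-4 + 2*√53130/69) - 450 = -454 + 2*√53130/69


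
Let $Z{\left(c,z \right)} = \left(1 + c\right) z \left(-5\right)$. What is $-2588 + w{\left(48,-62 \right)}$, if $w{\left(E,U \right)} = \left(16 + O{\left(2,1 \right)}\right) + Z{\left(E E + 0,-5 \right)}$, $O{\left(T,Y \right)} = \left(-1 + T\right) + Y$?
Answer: $55055$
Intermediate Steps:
$O{\left(T,Y \right)} = -1 + T + Y$
$Z{\left(c,z \right)} = - 5 z \left(1 + c\right)$ ($Z{\left(c,z \right)} = z \left(1 + c\right) \left(-5\right) = - 5 z \left(1 + c\right)$)
$w{\left(E,U \right)} = 43 + 25 E^{2}$ ($w{\left(E,U \right)} = \left(16 + \left(-1 + 2 + 1\right)\right) - - 25 \left(1 + \left(E E + 0\right)\right) = \left(16 + 2\right) - - 25 \left(1 + \left(E^{2} + 0\right)\right) = 18 - - 25 \left(1 + E^{2}\right) = 18 + \left(25 + 25 E^{2}\right) = 43 + 25 E^{2}$)
$-2588 + w{\left(48,-62 \right)} = -2588 + \left(43 + 25 \cdot 48^{2}\right) = -2588 + \left(43 + 25 \cdot 2304\right) = -2588 + \left(43 + 57600\right) = -2588 + 57643 = 55055$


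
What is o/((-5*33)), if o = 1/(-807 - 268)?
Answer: 1/177375 ≈ 5.6378e-6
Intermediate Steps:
o = -1/1075 (o = 1/(-1075) = -1/1075 ≈ -0.00093023)
o/((-5*33)) = -1/(1075*((-5*33))) = -1/1075/(-165) = -1/1075*(-1/165) = 1/177375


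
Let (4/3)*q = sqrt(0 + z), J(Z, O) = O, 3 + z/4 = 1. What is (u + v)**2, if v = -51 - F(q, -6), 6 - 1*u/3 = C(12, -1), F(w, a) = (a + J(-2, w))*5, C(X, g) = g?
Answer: -225/2 ≈ -112.50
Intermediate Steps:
z = -8 (z = -12 + 4*1 = -12 + 4 = -8)
q = 3*I*sqrt(2)/2 (q = 3*sqrt(0 - 8)/4 = 3*sqrt(-8)/4 = 3*(2*I*sqrt(2))/4 = 3*I*sqrt(2)/2 ≈ 2.1213*I)
F(w, a) = 5*a + 5*w (F(w, a) = (a + w)*5 = 5*a + 5*w)
u = 21 (u = 18 - 3*(-1) = 18 + 3 = 21)
v = -21 - 15*I*sqrt(2)/2 (v = -51 - (5*(-6) + 5*(3*I*sqrt(2)/2)) = -51 - (-30 + 15*I*sqrt(2)/2) = -51 + (30 - 15*I*sqrt(2)/2) = -21 - 15*I*sqrt(2)/2 ≈ -21.0 - 10.607*I)
(u + v)**2 = (21 + (-21 - 15*I*sqrt(2)/2))**2 = (-15*I*sqrt(2)/2)**2 = -225/2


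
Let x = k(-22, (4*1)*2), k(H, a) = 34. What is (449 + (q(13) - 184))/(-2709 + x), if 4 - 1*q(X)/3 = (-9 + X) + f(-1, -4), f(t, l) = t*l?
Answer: -253/2675 ≈ -0.094579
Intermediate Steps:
f(t, l) = l*t
x = 34
q(X) = 27 - 3*X (q(X) = 12 - 3*((-9 + X) - 4*(-1)) = 12 - 3*((-9 + X) + 4) = 12 - 3*(-5 + X) = 12 + (15 - 3*X) = 27 - 3*X)
(449 + (q(13) - 184))/(-2709 + x) = (449 + ((27 - 3*13) - 184))/(-2709 + 34) = (449 + ((27 - 39) - 184))/(-2675) = (449 + (-12 - 184))*(-1/2675) = (449 - 196)*(-1/2675) = 253*(-1/2675) = -253/2675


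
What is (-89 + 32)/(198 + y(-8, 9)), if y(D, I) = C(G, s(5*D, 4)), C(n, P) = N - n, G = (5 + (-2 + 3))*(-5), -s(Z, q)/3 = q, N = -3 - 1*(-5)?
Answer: -57/230 ≈ -0.24783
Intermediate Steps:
N = 2 (N = -3 + 5 = 2)
s(Z, q) = -3*q
G = -30 (G = (5 + 1)*(-5) = 6*(-5) = -30)
C(n, P) = 2 - n
y(D, I) = 32 (y(D, I) = 2 - 1*(-30) = 2 + 30 = 32)
(-89 + 32)/(198 + y(-8, 9)) = (-89 + 32)/(198 + 32) = -57/230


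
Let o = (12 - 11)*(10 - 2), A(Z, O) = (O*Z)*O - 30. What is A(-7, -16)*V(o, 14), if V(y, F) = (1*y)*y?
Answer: -116608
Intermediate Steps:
A(Z, O) = -30 + Z*O² (A(Z, O) = Z*O² - 30 = -30 + Z*O²)
o = 8 (o = 1*8 = 8)
V(y, F) = y² (V(y, F) = y*y = y²)
A(-7, -16)*V(o, 14) = (-30 - 7*(-16)²)*8² = (-30 - 7*256)*64 = (-30 - 1792)*64 = -1822*64 = -116608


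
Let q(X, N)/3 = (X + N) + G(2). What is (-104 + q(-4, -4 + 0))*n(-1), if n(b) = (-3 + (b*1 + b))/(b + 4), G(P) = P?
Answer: 610/3 ≈ 203.33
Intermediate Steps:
q(X, N) = 6 + 3*N + 3*X (q(X, N) = 3*((X + N) + 2) = 3*((N + X) + 2) = 3*(2 + N + X) = 6 + 3*N + 3*X)
n(b) = (-3 + 2*b)/(4 + b) (n(b) = (-3 + (b + b))/(4 + b) = (-3 + 2*b)/(4 + b))
(-104 + q(-4, -4 + 0))*n(-1) = (-104 + (6 + 3*(-4 + 0) + 3*(-4)))*((-3 + 2*(-1))/(4 - 1)) = (-104 + (6 + 3*(-4) - 12))*((-3 - 2)/3) = (-104 + (6 - 12 - 12))*((1/3)*(-5)) = (-104 - 18)*(-5/3) = -122*(-5/3) = 610/3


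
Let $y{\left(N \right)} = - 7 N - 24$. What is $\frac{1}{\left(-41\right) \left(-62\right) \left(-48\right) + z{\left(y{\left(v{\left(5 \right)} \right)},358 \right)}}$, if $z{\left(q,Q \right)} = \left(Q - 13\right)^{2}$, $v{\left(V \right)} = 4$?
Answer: $- \frac{1}{2991} \approx -0.00033434$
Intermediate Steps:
$y{\left(N \right)} = -24 - 7 N$
$z{\left(q,Q \right)} = \left(-13 + Q\right)^{2}$
$\frac{1}{\left(-41\right) \left(-62\right) \left(-48\right) + z{\left(y{\left(v{\left(5 \right)} \right)},358 \right)}} = \frac{1}{\left(-41\right) \left(-62\right) \left(-48\right) + \left(-13 + 358\right)^{2}} = \frac{1}{2542 \left(-48\right) + 345^{2}} = \frac{1}{-122016 + 119025} = \frac{1}{-2991} = - \frac{1}{2991}$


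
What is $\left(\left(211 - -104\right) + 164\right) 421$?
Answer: $201659$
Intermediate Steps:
$\left(\left(211 - -104\right) + 164\right) 421 = \left(\left(211 + 104\right) + 164\right) 421 = \left(315 + 164\right) 421 = 479 \cdot 421 = 201659$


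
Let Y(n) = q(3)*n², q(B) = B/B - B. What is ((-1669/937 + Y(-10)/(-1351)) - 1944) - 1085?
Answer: -3836439142/1265887 ≈ -3030.6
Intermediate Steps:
q(B) = 1 - B
Y(n) = -2*n² (Y(n) = (1 - 1*3)*n² = (1 - 3)*n² = -2*n²)
((-1669/937 + Y(-10)/(-1351)) - 1944) - 1085 = ((-1669/937 - 2*(-10)²/(-1351)) - 1944) - 1085 = ((-1669*1/937 - 2*100*(-1/1351)) - 1944) - 1085 = ((-1669/937 - 200*(-1/1351)) - 1944) - 1085 = ((-1669/937 + 200/1351) - 1944) - 1085 = (-2067419/1265887 - 1944) - 1085 = -2462951747/1265887 - 1085 = -3836439142/1265887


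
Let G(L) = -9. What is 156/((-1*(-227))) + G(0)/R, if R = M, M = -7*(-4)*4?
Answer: 15429/25424 ≈ 0.60687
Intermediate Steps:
M = 112 (M = 28*4 = 112)
R = 112
156/((-1*(-227))) + G(0)/R = 156/((-1*(-227))) - 9/112 = 156/227 - 9*1/112 = 156*(1/227) - 9/112 = 156/227 - 9/112 = 15429/25424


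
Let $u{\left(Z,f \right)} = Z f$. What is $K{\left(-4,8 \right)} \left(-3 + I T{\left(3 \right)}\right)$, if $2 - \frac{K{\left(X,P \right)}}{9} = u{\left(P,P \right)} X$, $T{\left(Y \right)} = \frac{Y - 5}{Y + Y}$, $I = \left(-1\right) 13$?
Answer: $3096$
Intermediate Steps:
$I = -13$
$T{\left(Y \right)} = \frac{-5 + Y}{2 Y}$
$K{\left(X,P \right)} = 18 - 9 X P^{2}$ ($K{\left(X,P \right)} = 18 - 9 P P X = 18 - 9 P^{2} X = 18 - 9 X P^{2}$)
$K{\left(-4,8 \right)} \left(-3 + I T{\left(3 \right)}\right) = \left(18 - - 36 \cdot 8^{2}\right) \left(-3 - 13 \frac{-5 + 3}{2 \cdot 3}\right) = \left(18 - \left(-36\right) 64\right) \left(-3 - 13 \cdot \frac{1}{2} \cdot \frac{1}{3} \left(-2\right)\right) = \left(18 + 2304\right) \left(-3 - - \frac{13}{3}\right) = 2322 \left(-3 + \frac{13}{3}\right) = 2322 \cdot \frac{4}{3} = 3096$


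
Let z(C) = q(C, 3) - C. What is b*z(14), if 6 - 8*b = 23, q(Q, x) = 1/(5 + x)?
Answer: 1887/64 ≈ 29.484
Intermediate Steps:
z(C) = 1/8 - C (z(C) = 1/(5 + 3) - C = 1/8 - C)
b = -17/8 (b = 3/4 - 1/8*23 = 3/4 - 23/8 = -17/8 ≈ -2.1250)
b*z(14) = -17*(1/8 - 1*14)/8 = -17*(1/8 - 14)/8 = -17/8*(-111/8) = 1887/64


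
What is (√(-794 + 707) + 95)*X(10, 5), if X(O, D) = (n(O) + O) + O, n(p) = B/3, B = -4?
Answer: 5320/3 + 56*I*√87/3 ≈ 1773.3 + 174.11*I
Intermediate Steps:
n(p) = -4/3
X(O, D) = -4/3 + 2*O (X(O, D) = (-4/3 + O) + O = -4/3 + 2*O)
(√(-794 + 707) + 95)*X(10, 5) = (√(-794 + 707) + 95)*(-4/3 + 2*10) = (√(-87) + 95)*(-4/3 + 20) = (I*√87 + 95)*(56/3) = (95 + I*√87)*(56/3) = 5320/3 + 56*I*√87/3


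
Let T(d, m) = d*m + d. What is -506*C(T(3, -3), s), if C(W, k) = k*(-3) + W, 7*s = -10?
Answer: 6072/7 ≈ 867.43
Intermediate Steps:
s = -10/7 (s = (⅐)*(-10) = -10/7 ≈ -1.4286)
T(d, m) = d + d*m
C(W, k) = W - 3*k (C(W, k) = -3*k + W = W - 3*k)
-506*C(T(3, -3), s) = -506*(3*(1 - 3) - 3*(-10/7)) = -506*(3*(-2) + 30/7) = -506*(-6 + 30/7) = -506*(-12/7) = 6072/7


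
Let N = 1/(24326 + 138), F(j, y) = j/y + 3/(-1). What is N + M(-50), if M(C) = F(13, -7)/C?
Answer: 416063/4281200 ≈ 0.097184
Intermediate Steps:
F(j, y) = -3 + j/y (F(j, y) = j/y + 3*(-1) = j/y - 3 = -3 + j/y)
M(C) = -34/(7*C) (M(C) = (-3 + 13/(-7))/C = (-3 + 13*(-⅐))/C = (-3 - 13/7)/C = -34/(7*C))
N = 1/24464 ≈ 4.0876e-5
N + M(-50) = 1/24464 - 34/7/(-50) = 1/24464 - 34/7*(-1/50) = 1/24464 + 17/175 = 416063/4281200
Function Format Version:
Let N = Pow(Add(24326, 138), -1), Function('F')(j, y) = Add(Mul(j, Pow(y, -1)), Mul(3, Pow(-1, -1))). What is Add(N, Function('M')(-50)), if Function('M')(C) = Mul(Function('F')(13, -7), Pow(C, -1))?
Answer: Rational(416063, 4281200) ≈ 0.097184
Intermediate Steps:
Function('F')(j, y) = Add(-3, Mul(j, Pow(y, -1))) (Function('F')(j, y) = Add(Mul(j, Pow(y, -1)), Mul(3, -1)) = Add(Mul(j, Pow(y, -1)), -3) = Add(-3, Mul(j, Pow(y, -1))))
Function('M')(C) = Mul(Rational(-34, 7), Pow(C, -1)) (Function('M')(C) = Mul(Add(-3, Mul(13, Pow(-7, -1))), Pow(C, -1)) = Mul(Add(-3, Mul(13, Rational(-1, 7))), Pow(C, -1)) = Mul(Add(-3, Rational(-13, 7)), Pow(C, -1)) = Mul(Rational(-34, 7), Pow(C, -1)))
N = Rational(1, 24464) (N = Pow(24464, -1) = Rational(1, 24464) ≈ 4.0876e-5)
Add(N, Function('M')(-50)) = Add(Rational(1, 24464), Mul(Rational(-34, 7), Pow(-50, -1))) = Add(Rational(1, 24464), Mul(Rational(-34, 7), Rational(-1, 50))) = Add(Rational(1, 24464), Rational(17, 175)) = Rational(416063, 4281200)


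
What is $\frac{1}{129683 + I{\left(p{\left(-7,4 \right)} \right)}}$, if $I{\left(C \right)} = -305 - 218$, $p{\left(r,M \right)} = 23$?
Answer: $\frac{1}{129160} \approx 7.7423 \cdot 10^{-6}$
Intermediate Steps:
$I{\left(C \right)} = -523$
$\frac{1}{129683 + I{\left(p{\left(-7,4 \right)} \right)}} = \frac{1}{129683 - 523} = \frac{1}{129160}$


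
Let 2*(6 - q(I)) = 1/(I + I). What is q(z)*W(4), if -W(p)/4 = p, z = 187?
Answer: -17948/187 ≈ -95.979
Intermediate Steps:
W(p) = -4*p
q(I) = 6 - 1/(4*I) (q(I) = 6 - 1/(2*(I + I)) = 6 - 1/(2*I)/2 = 6 - 1/(4*I))
q(z)*W(4) = (6 - ¼/187)*(-4*4) = (6 - ¼*1/187)*(-16) = (6 - 1/748)*(-16) = (4487/748)*(-16) = -17948/187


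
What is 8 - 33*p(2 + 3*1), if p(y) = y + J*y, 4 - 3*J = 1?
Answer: -322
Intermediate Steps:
J = 1 (J = 4/3 - 1/3*1 = 4/3 - 1/3 = 1)
p(y) = 2*y (p(y) = y + 1*y = y + y = 2*y)
8 - 33*p(2 + 3*1) = 8 - 66*(2 + 3*1) = 8 - 66*(2 + 3) = 8 - 66*5 = 8 - 33*10 = 8 - 330 = -322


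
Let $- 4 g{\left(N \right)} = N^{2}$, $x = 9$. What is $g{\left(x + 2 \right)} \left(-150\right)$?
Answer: $\frac{9075}{2} \approx 4537.5$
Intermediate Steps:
$g{\left(N \right)} = - \frac{N^{2}}{4}$
$g{\left(x + 2 \right)} \left(-150\right) = - \frac{\left(9 + 2\right)^{2}}{4} \left(-150\right) = - \frac{11^{2}}{4} \left(-150\right) = \left(- \frac{1}{4}\right) 121 \left(-150\right) = \left(- \frac{121}{4}\right) \left(-150\right) = \frac{9075}{2}$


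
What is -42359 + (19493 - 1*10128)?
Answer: -32994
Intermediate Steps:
-42359 + (19493 - 1*10128) = -42359 + (19493 - 10128) = -42359 + 9365 = -32994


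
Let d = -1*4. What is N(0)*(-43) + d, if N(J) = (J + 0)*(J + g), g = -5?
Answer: -4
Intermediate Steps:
N(J) = J*(-5 + J) (N(J) = (J + 0)*(J - 5) = J*(-5 + J))
d = -4
N(0)*(-43) + d = (0*(-5 + 0))*(-43) - 4 = (0*(-5))*(-43) - 4 = 0*(-43) - 4 = 0 - 4 = -4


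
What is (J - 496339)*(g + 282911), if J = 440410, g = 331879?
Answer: -34384589910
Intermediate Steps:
(J - 496339)*(g + 282911) = (440410 - 496339)*(331879 + 282911) = -55929*614790 = -34384589910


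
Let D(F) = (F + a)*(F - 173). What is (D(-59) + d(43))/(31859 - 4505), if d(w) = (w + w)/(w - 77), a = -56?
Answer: 453517/465018 ≈ 0.97527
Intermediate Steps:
D(F) = (-173 + F)*(-56 + F) (D(F) = (F - 56)*(F - 173) = (-56 + F)*(-173 + F) = (-173 + F)*(-56 + F))
d(w) = 2*w/(-77 + w) (d(w) = (2*w)/(-77 + w) = 2*w/(-77 + w))
(D(-59) + d(43))/(31859 - 4505) = ((9688 + (-59)**2 - 229*(-59)) + 2*43/(-77 + 43))/(31859 - 4505) = ((9688 + 3481 + 13511) + 2*43/(-34))/27354 = (26680 + 2*43*(-1/34))*(1/27354) = (26680 - 43/17)*(1/27354) = (453517/17)*(1/27354) = 453517/465018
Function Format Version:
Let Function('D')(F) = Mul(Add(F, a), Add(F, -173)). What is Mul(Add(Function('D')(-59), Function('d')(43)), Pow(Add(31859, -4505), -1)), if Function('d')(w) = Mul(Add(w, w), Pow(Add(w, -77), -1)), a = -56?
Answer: Rational(453517, 465018) ≈ 0.97527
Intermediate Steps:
Function('D')(F) = Mul(Add(-173, F), Add(-56, F)) (Function('D')(F) = Mul(Add(F, -56), Add(F, -173)) = Mul(Add(-56, F), Add(-173, F)) = Mul(Add(-173, F), Add(-56, F)))
Function('d')(w) = Mul(2, w, Pow(Add(-77, w), -1)) (Function('d')(w) = Mul(Mul(2, w), Pow(Add(-77, w), -1)) = Mul(2, w, Pow(Add(-77, w), -1)))
Mul(Add(Function('D')(-59), Function('d')(43)), Pow(Add(31859, -4505), -1)) = Mul(Add(Add(9688, Pow(-59, 2), Mul(-229, -59)), Mul(2, 43, Pow(Add(-77, 43), -1))), Pow(Add(31859, -4505), -1)) = Mul(Add(Add(9688, 3481, 13511), Mul(2, 43, Pow(-34, -1))), Pow(27354, -1)) = Mul(Add(26680, Mul(2, 43, Rational(-1, 34))), Rational(1, 27354)) = Mul(Add(26680, Rational(-43, 17)), Rational(1, 27354)) = Mul(Rational(453517, 17), Rational(1, 27354)) = Rational(453517, 465018)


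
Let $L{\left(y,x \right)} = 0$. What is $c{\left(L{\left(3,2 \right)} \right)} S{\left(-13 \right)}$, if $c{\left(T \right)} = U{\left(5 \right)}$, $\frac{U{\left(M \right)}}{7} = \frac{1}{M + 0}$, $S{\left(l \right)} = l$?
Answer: $- \frac{91}{5} \approx -18.2$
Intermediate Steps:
$U{\left(M \right)} = \frac{7}{M}$ ($U{\left(M \right)} = \frac{7}{M + 0} = \frac{7}{M}$)
$c{\left(T \right)} = \frac{7}{5}$
$c{\left(L{\left(3,2 \right)} \right)} S{\left(-13 \right)} = \frac{7}{5} \left(-13\right) = - \frac{91}{5}$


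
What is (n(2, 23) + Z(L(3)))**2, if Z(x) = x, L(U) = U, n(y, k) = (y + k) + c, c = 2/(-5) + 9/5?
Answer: 21609/25 ≈ 864.36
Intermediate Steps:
c = 7/5 (c = 2*(-1/5) + 9*(1/5) = -2/5 + 9/5 = 7/5 ≈ 1.4000)
n(y, k) = 7/5 + k + y (n(y, k) = (y + k) + 7/5 = (k + y) + 7/5 = 7/5 + k + y)
(n(2, 23) + Z(L(3)))**2 = ((7/5 + 23 + 2) + 3)**2 = (132/5 + 3)**2 = (147/5)**2 = 21609/25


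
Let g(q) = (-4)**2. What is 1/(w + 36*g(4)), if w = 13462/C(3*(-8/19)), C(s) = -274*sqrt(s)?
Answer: 259462656/150311310715 - 1844294*I*sqrt(114)/150311310715 ≈ 0.0017262 - 0.00013101*I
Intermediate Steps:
g(q) = 16
w = 6731*I*sqrt(114)/1644 (w = 13462/((-274*sqrt(3)*(2*I*sqrt(38)/19))) = 13462/((-274*2*I*sqrt(114)/19)) = 13462/((-548*I*sqrt(114)/19)) = 13462*(I*sqrt(114)/3288) = 6731*I*sqrt(114)/1644 ≈ 43.715*I)
1/(w + 36*g(4)) = 1/(6731*I*sqrt(114)/1644 + 36*16) = 1/(6731*I*sqrt(114)/1644 + 576) = 1/(576 + 6731*I*sqrt(114)/1644)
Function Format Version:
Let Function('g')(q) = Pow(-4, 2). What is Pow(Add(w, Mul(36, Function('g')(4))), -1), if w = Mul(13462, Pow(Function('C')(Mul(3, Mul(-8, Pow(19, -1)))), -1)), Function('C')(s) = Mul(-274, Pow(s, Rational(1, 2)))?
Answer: Add(Rational(259462656, 150311310715), Mul(Rational(-1844294, 150311310715), I, Pow(114, Rational(1, 2)))) ≈ Add(0.0017262, Mul(-0.00013101, I))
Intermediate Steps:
Function('g')(q) = 16
w = Mul(Rational(6731, 1644), I, Pow(114, Rational(1, 2))) (w = Mul(13462, Pow(Mul(-274, Pow(Mul(3, Mul(-8, Pow(19, -1))), Rational(1, 2))), -1)) = Mul(13462, Pow(Mul(-274, Pow(Mul(3, Mul(-8, Rational(1, 19))), Rational(1, 2))), -1)) = Mul(13462, Pow(Mul(-274, Pow(Mul(3, Rational(-8, 19)), Rational(1, 2))), -1)) = Mul(13462, Pow(Mul(-274, Pow(Rational(-24, 19), Rational(1, 2))), -1)) = Mul(13462, Pow(Mul(-274, Mul(Rational(2, 19), I, Pow(114, Rational(1, 2)))), -1)) = Mul(13462, Pow(Mul(Rational(-548, 19), I, Pow(114, Rational(1, 2))), -1)) = Mul(13462, Mul(Rational(1, 3288), I, Pow(114, Rational(1, 2)))) = Mul(Rational(6731, 1644), I, Pow(114, Rational(1, 2))) ≈ Mul(43.715, I))
Pow(Add(w, Mul(36, Function('g')(4))), -1) = Pow(Add(Mul(Rational(6731, 1644), I, Pow(114, Rational(1, 2))), Mul(36, 16)), -1) = Pow(Add(Mul(Rational(6731, 1644), I, Pow(114, Rational(1, 2))), 576), -1) = Pow(Add(576, Mul(Rational(6731, 1644), I, Pow(114, Rational(1, 2)))), -1)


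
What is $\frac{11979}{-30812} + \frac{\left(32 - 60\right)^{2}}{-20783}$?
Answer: $- \frac{39016595}{91480828} \approx -0.4265$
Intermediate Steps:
$\frac{11979}{-30812} + \frac{\left(32 - 60\right)^{2}}{-20783} = 11979 \left(- \frac{1}{30812}\right) + \left(-28\right)^{2} \left(- \frac{1}{20783}\right) = - \frac{11979}{30812} + 784 \left(- \frac{1}{20783}\right) = - \frac{11979}{30812} - \frac{112}{2969} = - \frac{39016595}{91480828}$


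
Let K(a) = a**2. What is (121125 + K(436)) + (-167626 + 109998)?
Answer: 253593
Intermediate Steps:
(121125 + K(436)) + (-167626 + 109998) = (121125 + 436**2) + (-167626 + 109998) = (121125 + 190096) - 57628 = 311221 - 57628 = 253593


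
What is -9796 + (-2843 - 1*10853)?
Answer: -23492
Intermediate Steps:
-9796 + (-2843 - 1*10853) = -9796 + (-2843 - 10853) = -9796 - 13696 = -23492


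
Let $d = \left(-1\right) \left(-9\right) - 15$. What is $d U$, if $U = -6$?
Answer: $36$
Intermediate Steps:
$d = -6$ ($d = 9 - 15 = -6$)
$d U = \left(-6\right) \left(-6\right) = 36$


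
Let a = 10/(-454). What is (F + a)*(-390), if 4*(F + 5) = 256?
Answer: -5221320/227 ≈ -23001.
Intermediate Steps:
F = 59 (F = -5 + (¼)*256 = -5 + 64 = 59)
a = -5/227 (a = 10*(-1/454) = -5/227 ≈ -0.022026)
(F + a)*(-390) = (59 - 5/227)*(-390) = (13388/227)*(-390) = -5221320/227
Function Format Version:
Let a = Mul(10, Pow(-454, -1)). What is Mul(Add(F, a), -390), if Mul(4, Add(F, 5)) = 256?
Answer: Rational(-5221320, 227) ≈ -23001.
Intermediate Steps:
F = 59 (F = Add(-5, Mul(Rational(1, 4), 256)) = Add(-5, 64) = 59)
a = Rational(-5, 227) (a = Mul(10, Rational(-1, 454)) = Rational(-5, 227) ≈ -0.022026)
Mul(Add(F, a), -390) = Mul(Add(59, Rational(-5, 227)), -390) = Mul(Rational(13388, 227), -390) = Rational(-5221320, 227)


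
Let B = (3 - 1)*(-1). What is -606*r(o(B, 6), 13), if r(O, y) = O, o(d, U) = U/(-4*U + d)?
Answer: 1818/13 ≈ 139.85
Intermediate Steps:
B = -2 (B = 2*(-1) = -2)
o(d, U) = U/(d - 4*U)
-606*r(o(B, 6), 13) = -3636/(-2 - 4*6) = -3636/(-2 - 24) = -3636/(-26) = -3636*(-1)/26 = -606*(-3/13) = 1818/13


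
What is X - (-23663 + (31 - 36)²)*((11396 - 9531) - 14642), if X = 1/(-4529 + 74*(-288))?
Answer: -7804569262567/25841 ≈ -3.0202e+8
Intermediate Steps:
X = -1/25841 (X = 1/(-4529 - 21312) = 1/(-25841) = -1/25841 ≈ -3.8698e-5)
X - (-23663 + (31 - 36)²)*((11396 - 9531) - 14642) = -1/25841 - (-23663 + (31 - 36)²)*((11396 - 9531) - 14642) = -1/25841 - (-23663 + (-5)²)*(1865 - 14642) = -1/25841 - (-23663 + 25)*(-12777) = -1/25841 - (-23638)*(-12777) = -1/25841 - 1*302022726 = -1/25841 - 302022726 = -7804569262567/25841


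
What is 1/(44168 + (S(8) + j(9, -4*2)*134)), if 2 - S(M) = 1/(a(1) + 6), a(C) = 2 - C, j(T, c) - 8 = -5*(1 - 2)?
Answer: 7/321383 ≈ 2.1781e-5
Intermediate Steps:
j(T, c) = 13 (j(T, c) = 8 - 5*(1 - 2) = 8 - 5*(-1) = 8 + 5 = 13)
S(M) = 13/7 (S(M) = 2 - 1/((2 - 1*1) + 6) = 2 - 1/((2 - 1) + 6) = 2 - 1/(1 + 6) = 2 - 1/7 = 13/7)
1/(44168 + (S(8) + j(9, -4*2)*134)) = 1/(44168 + (13/7 + 13*134)) = 1/(44168 + (13/7 + 1742)) = 1/(44168 + 12207/7) = 1/(321383/7) = 7/321383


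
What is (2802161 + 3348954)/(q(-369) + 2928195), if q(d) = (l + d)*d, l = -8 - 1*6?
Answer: 6151115/3069522 ≈ 2.0039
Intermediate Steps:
l = -14 (l = -8 - 6 = -14)
q(d) = d*(-14 + d) (q(d) = (-14 + d)*d = d*(-14 + d))
(2802161 + 3348954)/(q(-369) + 2928195) = (2802161 + 3348954)/(-369*(-14 - 369) + 2928195) = 6151115/(-369*(-383) + 2928195) = 6151115/(141327 + 2928195) = 6151115/3069522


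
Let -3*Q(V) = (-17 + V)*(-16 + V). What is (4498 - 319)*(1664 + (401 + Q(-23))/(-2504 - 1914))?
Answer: 30722633109/4418 ≈ 6.9540e+6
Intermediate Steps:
Q(V) = -(-17 + V)*(-16 + V)/3
(4498 - 319)*(1664 + (401 + Q(-23))/(-2504 - 1914)) = (4498 - 319)*(1664 + (401 + (-272/3 + 11*(-23) - ⅓*(-23)²))/(-2504 - 1914)) = 4179*(1664 + (401 + (-272/3 - 253 - ⅓*529))/(-4418)) = 4179*(1664 + (401 + (-272/3 - 253 - 529/3))*(-1/4418)) = 4179*(1664 + (401 - 520)*(-1/4418)) = 4179*(1664 - 119*(-1/4418)) = 4179*(1664 + 119/4418) = 4179*(7351671/4418) = 30722633109/4418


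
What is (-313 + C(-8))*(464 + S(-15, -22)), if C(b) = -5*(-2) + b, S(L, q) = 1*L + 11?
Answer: -143060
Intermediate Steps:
S(L, q) = 11 + L (S(L, q) = L + 11 = 11 + L)
C(b) = 10 + b
(-313 + C(-8))*(464 + S(-15, -22)) = (-313 + (10 - 8))*(464 + (11 - 15)) = (-313 + 2)*(464 - 4) = -311*460 = -143060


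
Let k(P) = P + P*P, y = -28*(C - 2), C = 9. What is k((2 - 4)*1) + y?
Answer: -194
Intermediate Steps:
y = -196 (y = -28*(9 - 2) = -28*7 = -196)
k(P) = P + P²
k((2 - 4)*1) + y = ((2 - 4)*1)*(1 + (2 - 4)*1) - 196 = (-2*1)*(1 - 2*1) - 196 = -2*(1 - 2) - 196 = -2*(-1) - 196 = 2 - 196 = -194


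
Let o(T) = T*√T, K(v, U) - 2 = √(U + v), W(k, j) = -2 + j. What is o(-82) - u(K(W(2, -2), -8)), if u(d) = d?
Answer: -2 - 82*I*√82 - 2*I*√3 ≈ -2.0 - 746.01*I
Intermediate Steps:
K(v, U) = 2 + √(U + v)
o(T) = T^(3/2)
o(-82) - u(K(W(2, -2), -8)) = (-82)^(3/2) - (2 + √(-8 + (-2 - 2))) = -82*I*√82 - (2 + √(-8 - 4)) = -82*I*√82 - (2 + √(-12)) = -82*I*√82 - (2 + 2*I*√3) = -82*I*√82 + (-2 - 2*I*√3) = -2 - 82*I*√82 - 2*I*√3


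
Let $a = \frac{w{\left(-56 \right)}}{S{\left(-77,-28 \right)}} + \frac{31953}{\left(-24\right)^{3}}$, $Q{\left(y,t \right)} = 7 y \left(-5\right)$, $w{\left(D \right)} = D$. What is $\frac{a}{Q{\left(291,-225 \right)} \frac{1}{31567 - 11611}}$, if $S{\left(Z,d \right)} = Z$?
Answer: $\frac{19076273}{6145920} \approx 3.1039$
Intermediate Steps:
$Q{\left(y,t \right)} = - 35 y$
$a = - \frac{80297}{50688}$ ($a = - \frac{56}{-77} + \frac{31953}{\left(-24\right)^{3}} = \left(-56\right) \left(- \frac{1}{77}\right) + \frac{31953}{-13824} = \frac{8}{11} + 31953 \left(- \frac{1}{13824}\right) = \frac{8}{11} - \frac{10651}{4608} = - \frac{80297}{50688} \approx -1.5841$)
$\frac{a}{Q{\left(291,-225 \right)} \frac{1}{31567 - 11611}} = - \frac{80297}{50688 \frac{\left(-35\right) 291}{31567 - 11611}} = - \frac{80297}{50688 \left(- \frac{10185}{19956}\right)} = - \frac{80297}{50688 \left(\left(-10185\right) \frac{1}{19956}\right)} = - \frac{80297}{50688 \left(- \frac{3395}{6652}\right)} = \left(- \frac{80297}{50688}\right) \left(- \frac{6652}{3395}\right) = \frac{19076273}{6145920}$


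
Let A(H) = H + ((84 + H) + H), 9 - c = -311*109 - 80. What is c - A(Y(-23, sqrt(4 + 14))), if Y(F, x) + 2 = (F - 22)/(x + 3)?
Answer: 33865 + 45*sqrt(2) ≈ 33929.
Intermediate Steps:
c = 33988 (c = 9 - (-311*109 - 80) = 9 - (-33899 - 80) = 9 - 1*(-33979) = 9 + 33979 = 33988)
Y(F, x) = -2 + (-22 + F)/(3 + x) (Y(F, x) = -2 + (F - 22)/(x + 3) = -2 + (-22 + F)/(3 + x))
A(H) = 84 + 3*H (A(H) = H + (84 + 2*H) = 84 + 3*H)
c - A(Y(-23, sqrt(4 + 14))) = 33988 - (84 + 3*((-28 - 23 - 2*sqrt(4 + 14))/(3 + sqrt(4 + 14)))) = 33988 - (84 + 3*((-28 - 23 - 6*sqrt(2))/(3 + sqrt(18)))) = 33988 - (84 + 3*((-28 - 23 - 6*sqrt(2))/(3 + 3*sqrt(2)))) = 33988 - (84 + 3*((-51 - 6*sqrt(2))/(3 + 3*sqrt(2)))) = 33988 - (84 + 3*(-51 - 6*sqrt(2))/(3 + 3*sqrt(2))) = 33988 + (-84 - 3*(-51 - 6*sqrt(2))/(3 + 3*sqrt(2))) = 33904 - 3*(-51 - 6*sqrt(2))/(3 + 3*sqrt(2))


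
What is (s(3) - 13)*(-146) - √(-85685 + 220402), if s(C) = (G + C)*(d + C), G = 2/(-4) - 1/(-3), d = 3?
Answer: -584 - √134717 ≈ -951.04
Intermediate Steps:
G = -⅙ (G = 2*(-¼) - 1*(-⅓) = -½ + ⅓ = -⅙ ≈ -0.16667)
s(C) = (3 + C)*(-⅙ + C) (s(C) = (-⅙ + C)*(3 + C) = (3 + C)*(-⅙ + C))
(s(3) - 13)*(-146) - √(-85685 + 220402) = ((-½ + 3² + (17/6)*3) - 13)*(-146) - √(-85685 + 220402) = ((-½ + 9 + 17/2) - 13)*(-146) - √134717 = (17 - 13)*(-146) - √134717 = 4*(-146) - √134717 = -584 - √134717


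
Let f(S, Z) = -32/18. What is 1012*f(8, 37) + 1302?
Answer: -4474/9 ≈ -497.11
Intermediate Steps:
f(S, Z) = -16/9 (f(S, Z) = -32*1/18 = -16/9)
1012*f(8, 37) + 1302 = 1012*(-16/9) + 1302 = -16192/9 + 1302 = -4474/9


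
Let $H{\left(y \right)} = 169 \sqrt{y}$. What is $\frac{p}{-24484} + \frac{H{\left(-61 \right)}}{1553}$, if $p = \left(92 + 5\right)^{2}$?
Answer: $- \frac{9409}{24484} + \frac{169 i \sqrt{61}}{1553} \approx -0.38429 + 0.84992 i$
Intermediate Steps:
$p = 9409$ ($p = 97^{2} = 9409$)
$\frac{p}{-24484} + \frac{H{\left(-61 \right)}}{1553} = \frac{9409}{-24484} + \frac{169 \sqrt{-61}}{1553} = 9409 \left(- \frac{1}{24484}\right) + 169 i \sqrt{61} \cdot \frac{1}{1553} = - \frac{9409}{24484} + 169 i \sqrt{61} \cdot \frac{1}{1553} = - \frac{9409}{24484} + \frac{169 i \sqrt{61}}{1553}$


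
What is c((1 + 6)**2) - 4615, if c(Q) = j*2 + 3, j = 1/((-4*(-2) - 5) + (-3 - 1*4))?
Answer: -9225/2 ≈ -4612.5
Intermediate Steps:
j = -1/4 (j = 1/((8 - 5) + (-3 - 4)) = 1/(3 - 7) = 1/(-4) = -1/4 ≈ -0.25000)
c(Q) = 5/2 (c(Q) = -1/4*2 + 3 = -1/2 + 3 = 5/2)
c((1 + 6)**2) - 4615 = 5/2 - 4615 = -9225/2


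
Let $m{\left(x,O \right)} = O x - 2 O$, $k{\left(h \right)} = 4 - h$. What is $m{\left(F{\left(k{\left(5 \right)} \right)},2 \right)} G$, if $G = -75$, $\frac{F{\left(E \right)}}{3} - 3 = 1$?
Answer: $-1500$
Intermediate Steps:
$F{\left(E \right)} = 12$ ($F{\left(E \right)} = 9 + 3 \cdot 1 = 9 + 3 = 12$)
$m{\left(x,O \right)} = - 2 O + O x$
$m{\left(F{\left(k{\left(5 \right)} \right)},2 \right)} G = 2 \left(-2 + 12\right) \left(-75\right) = 2 \cdot 10 \left(-75\right) = 20 \left(-75\right) = -1500$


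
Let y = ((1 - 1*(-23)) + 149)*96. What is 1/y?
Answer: 1/16608 ≈ 6.0212e-5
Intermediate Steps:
y = 16608 (y = ((1 + 23) + 149)*96 = (24 + 149)*96 = 173*96 = 16608)
1/y = 1/16608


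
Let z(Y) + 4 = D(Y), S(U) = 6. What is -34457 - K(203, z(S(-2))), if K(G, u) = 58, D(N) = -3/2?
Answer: -34515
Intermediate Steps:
D(N) = -3/2 (D(N) = -3*½ = -3/2)
z(Y) = -11/2 (z(Y) = -4 - 3/2 = -11/2)
-34457 - K(203, z(S(-2))) = -34457 - 1*58 = -34457 - 58 = -34515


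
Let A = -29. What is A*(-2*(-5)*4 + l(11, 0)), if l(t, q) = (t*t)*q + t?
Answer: -1479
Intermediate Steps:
l(t, q) = t + q*t² (l(t, q) = t²*q + t = q*t² + t = t + q*t²)
A*(-2*(-5)*4 + l(11, 0)) = -29*(-2*(-5)*4 + 11*(1 + 0*11)) = -29*(10*4 + 11*(1 + 0)) = -29*(40 + 11*1) = -29*(40 + 11) = -29*51 = -1479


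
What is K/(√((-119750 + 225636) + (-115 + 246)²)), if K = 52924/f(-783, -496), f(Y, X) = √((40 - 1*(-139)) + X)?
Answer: -52924*I*√39005899/39005899 ≈ -8.474*I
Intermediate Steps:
f(Y, X) = √(179 + X) (f(Y, X) = √((40 + 139) + X) = √(179 + X))
K = -52924*I*√317/317 (K = 52924/(√(179 - 496)) = 52924/(√(-317)) = 52924/((I*√317)) = 52924*(-I*√317/317) = -52924*I*√317/317 ≈ -2972.5*I)
K/(√((-119750 + 225636) + (-115 + 246)²)) = (-52924*I*√317/317)/(√((-119750 + 225636) + (-115 + 246)²)) = (-52924*I*√317/317)/(√(105886 + 131²)) = (-52924*I*√317/317)/(√(105886 + 17161)) = (-52924*I*√317/317)/(√123047) = (-52924*I*√317/317)*(√123047/123047) = -52924*I*√39005899/39005899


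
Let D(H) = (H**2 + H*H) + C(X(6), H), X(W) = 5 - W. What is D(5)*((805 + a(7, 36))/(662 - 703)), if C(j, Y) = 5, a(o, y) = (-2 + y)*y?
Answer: -111595/41 ≈ -2721.8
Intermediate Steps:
a(o, y) = y*(-2 + y)
D(H) = 5 + 2*H**2 (D(H) = (H**2 + H*H) + 5 = (H**2 + H**2) + 5 = 2*H**2 + 5 = 5 + 2*H**2)
D(5)*((805 + a(7, 36))/(662 - 703)) = (5 + 2*5**2)*((805 + 36*(-2 + 36))/(662 - 703)) = (5 + 2*25)*((805 + 36*34)/(-41)) = (5 + 50)*((805 + 1224)*(-1/41)) = 55*(2029*(-1/41)) = 55*(-2029/41) = -111595/41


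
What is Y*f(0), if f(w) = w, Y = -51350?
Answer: 0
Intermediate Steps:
Y*f(0) = -51350*0 = 0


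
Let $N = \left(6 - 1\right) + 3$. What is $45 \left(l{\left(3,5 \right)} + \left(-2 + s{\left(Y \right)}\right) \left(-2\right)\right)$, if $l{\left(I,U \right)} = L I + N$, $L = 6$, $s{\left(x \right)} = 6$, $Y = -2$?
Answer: $810$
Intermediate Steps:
$N = 8$ ($N = \left(6 - 1\right) + 3 = 5 + 3 = 8$)
$l{\left(I,U \right)} = 8 + 6 I$ ($l{\left(I,U \right)} = 6 I + 8 = 8 + 6 I$)
$45 \left(l{\left(3,5 \right)} + \left(-2 + s{\left(Y \right)}\right) \left(-2\right)\right) = 45 \left(\left(8 + 6 \cdot 3\right) + \left(-2 + 6\right) \left(-2\right)\right) = 45 \left(\left(8 + 18\right) + 4 \left(-2\right)\right) = 45 \left(26 - 8\right) = 45 \cdot 18 = 810$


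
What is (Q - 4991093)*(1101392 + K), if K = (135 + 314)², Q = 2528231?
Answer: -3209091945966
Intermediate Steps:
K = 201601 (K = 449² = 201601)
(Q - 4991093)*(1101392 + K) = (2528231 - 4991093)*(1101392 + 201601) = -2462862*1302993 = -3209091945966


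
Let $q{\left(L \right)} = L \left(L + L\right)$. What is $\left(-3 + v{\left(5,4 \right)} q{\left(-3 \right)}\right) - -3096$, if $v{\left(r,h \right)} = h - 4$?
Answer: $3093$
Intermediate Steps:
$q{\left(L \right)} = 2 L^{2}$ ($q{\left(L \right)} = L 2 L = 2 L^{2}$)
$v{\left(r,h \right)} = -4 + h$
$\left(-3 + v{\left(5,4 \right)} q{\left(-3 \right)}\right) - -3096 = \left(-3 + \left(-4 + 4\right) 2 \left(-3\right)^{2}\right) - -3096 = \left(-3 + 0 \cdot 2 \cdot 9\right) + 3096 = \left(-3 + 0 \cdot 18\right) + 3096 = \left(-3 + 0\right) + 3096 = -3 + 3096 = 3093$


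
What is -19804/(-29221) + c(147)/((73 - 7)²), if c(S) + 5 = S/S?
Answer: 21537335/31821669 ≈ 0.67681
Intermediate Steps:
c(S) = -4 (c(S) = -5 + S/S = -5 + 1 = -4)
-19804/(-29221) + c(147)/((73 - 7)²) = -19804/(-29221) - 4/(73 - 7)² = -19804*(-1/29221) - 4/(66²) = 19804/29221 - 4/4356 = 19804/29221 - 4*1/4356 = 19804/29221 - 1/1089 = 21537335/31821669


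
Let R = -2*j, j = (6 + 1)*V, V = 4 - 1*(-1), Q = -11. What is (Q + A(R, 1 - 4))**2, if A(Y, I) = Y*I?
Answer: 39601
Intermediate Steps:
V = 5 (V = 4 + 1 = 5)
j = 35 (j = (6 + 1)*5 = 7*5 = 35)
R = -70 (R = -2*35 = -70)
A(Y, I) = I*Y
(Q + A(R, 1 - 4))**2 = (-11 + (1 - 4)*(-70))**2 = (-11 - 3*(-70))**2 = (-11 + 210)**2 = 199**2 = 39601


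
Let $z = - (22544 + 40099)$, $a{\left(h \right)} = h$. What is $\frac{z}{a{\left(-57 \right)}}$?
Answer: $1099$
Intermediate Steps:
$z = -62643$ ($z = \left(-1\right) 62643 = -62643$)
$\frac{z}{a{\left(-57 \right)}} = - \frac{62643}{-57} = \left(-62643\right) \left(- \frac{1}{57}\right) = 1099$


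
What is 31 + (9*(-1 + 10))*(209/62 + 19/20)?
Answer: 236219/620 ≈ 381.00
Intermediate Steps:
31 + (9*(-1 + 10))*(209/62 + 19/20) = 31 + (9*9)*(209*(1/62) + 19*(1/20)) = 31 + 81*(209/62 + 19/20) = 31 + 81*(2679/620) = 31 + 216999/620 = 236219/620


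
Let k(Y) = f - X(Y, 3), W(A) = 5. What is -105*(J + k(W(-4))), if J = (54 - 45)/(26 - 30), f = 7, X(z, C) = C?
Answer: -735/4 ≈ -183.75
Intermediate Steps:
J = -9/4 (J = 9/(-4) = 9*(-¼) = -9/4 ≈ -2.2500)
k(Y) = 4 (k(Y) = 7 - 1*3 = 7 - 3 = 4)
-105*(J + k(W(-4))) = -105*(-9/4 + 4) = -105*7/4 = -735/4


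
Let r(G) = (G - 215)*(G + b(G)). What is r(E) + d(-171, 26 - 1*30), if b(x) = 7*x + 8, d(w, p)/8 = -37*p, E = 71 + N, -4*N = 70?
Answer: -69230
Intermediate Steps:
N = -35/2 (N = -1/4*70 = -35/2 ≈ -17.500)
E = 107/2 (E = 71 - 35/2 = 107/2 ≈ 53.500)
d(w, p) = -296*p (d(w, p) = 8*(-37*p) = -296*p)
b(x) = 8 + 7*x
r(G) = (-215 + G)*(8 + 8*G) (r(G) = (G - 215)*(G + (8 + 7*G)) = (-215 + G)*(8 + 8*G))
r(E) + d(-171, 26 - 1*30) = (-1720 - 1712*107/2 + 8*(107/2)**2) - 296*(26 - 1*30) = (-1720 - 91592 + 8*(11449/4)) - 296*(26 - 30) = (-1720 - 91592 + 22898) - 296*(-4) = -70414 + 1184 = -69230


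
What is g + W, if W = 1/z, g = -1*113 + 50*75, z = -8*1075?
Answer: 31278199/8600 ≈ 3637.0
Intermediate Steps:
z = -8600
g = 3637 (g = -113 + 3750 = 3637)
W = -1/8600 (W = 1/(-8600) = -1/8600 ≈ -0.00011628)
g + W = 3637 - 1/8600 = 31278199/8600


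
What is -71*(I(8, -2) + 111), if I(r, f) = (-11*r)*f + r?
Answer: -20945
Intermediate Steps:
I(r, f) = r - 11*f*r (I(r, f) = -11*f*r + r = r - 11*f*r)
-71*(I(8, -2) + 111) = -71*(8*(1 - 11*(-2)) + 111) = -71*(8*(1 + 22) + 111) = -71*(8*23 + 111) = -71*(184 + 111) = -71*295 = -20945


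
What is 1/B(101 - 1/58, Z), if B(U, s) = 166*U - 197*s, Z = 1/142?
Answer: 4118/69024889 ≈ 5.9660e-5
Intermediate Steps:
Z = 1/142 ≈ 0.0070423
B(U, s) = -197*s + 166*U
1/B(101 - 1/58, Z) = 1/(-197*1/142 + 166*(101 - 1/58)) = 1/(-197/142 + 166*(101 - 1*1/58)) = 1/(-197/142 + 166*(101 - 1/58)) = 1/(-197/142 + 166*(5857/58)) = 1/(-197/142 + 486131/29) = 1/(69024889/4118) = 4118/69024889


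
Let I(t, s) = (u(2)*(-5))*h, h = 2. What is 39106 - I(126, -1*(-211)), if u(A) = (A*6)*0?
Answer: 39106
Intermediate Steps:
u(A) = 0 (u(A) = (6*A)*0 = 0)
I(t, s) = 0 (I(t, s) = (0*(-5))*2 = 0*2 = 0)
39106 - I(126, -1*(-211)) = 39106 - 1*0 = 39106 + 0 = 39106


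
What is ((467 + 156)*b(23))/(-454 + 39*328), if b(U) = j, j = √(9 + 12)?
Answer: 623*√21/12338 ≈ 0.23139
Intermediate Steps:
j = √21 ≈ 4.5826
b(U) = √21
((467 + 156)*b(23))/(-454 + 39*328) = ((467 + 156)*√21)/(-454 + 39*328) = (623*√21)/(-454 + 12792) = (623*√21)/12338 = (623*√21)*(1/12338) = 623*√21/12338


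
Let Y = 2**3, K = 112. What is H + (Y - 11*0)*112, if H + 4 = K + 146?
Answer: 1150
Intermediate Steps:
Y = 8
H = 254 (H = -4 + (112 + 146) = -4 + 258 = 254)
H + (Y - 11*0)*112 = 254 + (8 - 11*0)*112 = 254 + (8 + 0)*112 = 254 + 8*112 = 254 + 896 = 1150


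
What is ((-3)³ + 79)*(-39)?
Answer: -2028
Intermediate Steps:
((-3)³ + 79)*(-39) = (-27 + 79)*(-39) = 52*(-39) = -2028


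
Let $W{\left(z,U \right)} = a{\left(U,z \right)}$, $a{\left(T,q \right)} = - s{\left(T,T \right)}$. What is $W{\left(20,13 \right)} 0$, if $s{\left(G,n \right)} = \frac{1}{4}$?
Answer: $0$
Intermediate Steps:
$s{\left(G,n \right)} = \frac{1}{4}$
$a{\left(T,q \right)} = - \frac{1}{4}$ ($a{\left(T,q \right)} = \left(-1\right) \frac{1}{4} = - \frac{1}{4}$)
$W{\left(z,U \right)} = - \frac{1}{4}$
$W{\left(20,13 \right)} 0 = \left(- \frac{1}{4}\right) 0 = 0$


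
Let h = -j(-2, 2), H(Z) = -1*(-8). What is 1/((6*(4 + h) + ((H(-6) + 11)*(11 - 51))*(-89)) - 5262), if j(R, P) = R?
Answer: 1/62414 ≈ 1.6022e-5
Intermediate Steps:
H(Z) = 8
h = 2 (h = -1*(-2) = 2)
1/((6*(4 + h) + ((H(-6) + 11)*(11 - 51))*(-89)) - 5262) = 1/((6*(4 + 2) + ((8 + 11)*(11 - 51))*(-89)) - 5262) = 1/((6*6 + (19*(-40))*(-89)) - 5262) = 1/((36 - 760*(-89)) - 5262) = 1/((36 + 67640) - 5262) = 1/(67676 - 5262) = 1/62414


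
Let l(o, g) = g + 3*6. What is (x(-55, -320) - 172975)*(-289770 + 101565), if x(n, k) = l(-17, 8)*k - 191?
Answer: 34156572630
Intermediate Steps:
l(o, g) = 18 + g (l(o, g) = g + 18 = 18 + g)
x(n, k) = -191 + 26*k (x(n, k) = (18 + 8)*k - 191 = 26*k - 191 = -191 + 26*k)
(x(-55, -320) - 172975)*(-289770 + 101565) = ((-191 + 26*(-320)) - 172975)*(-289770 + 101565) = ((-191 - 8320) - 172975)*(-188205) = (-8511 - 172975)*(-188205) = -181486*(-188205) = 34156572630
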